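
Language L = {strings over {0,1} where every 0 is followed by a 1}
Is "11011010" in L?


'00' present: False; ends with '0': True

No, "11011010" is not in L


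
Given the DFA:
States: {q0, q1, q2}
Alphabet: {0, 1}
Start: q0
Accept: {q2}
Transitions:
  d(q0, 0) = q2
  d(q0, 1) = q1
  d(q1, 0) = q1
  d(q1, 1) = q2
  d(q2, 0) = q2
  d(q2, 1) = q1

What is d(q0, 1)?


Looking up transition d(q0, 1)

q1


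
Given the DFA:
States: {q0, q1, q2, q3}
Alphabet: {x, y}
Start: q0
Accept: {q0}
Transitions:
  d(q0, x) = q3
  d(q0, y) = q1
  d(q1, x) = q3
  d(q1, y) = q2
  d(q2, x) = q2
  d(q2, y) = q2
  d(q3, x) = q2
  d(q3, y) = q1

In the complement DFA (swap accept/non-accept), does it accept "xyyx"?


Trace: q0 -> q3 -> q1 -> q2 -> q2
Final: q2
Original accept: {q0}
Complement: q2 is not in original accept

Yes, complement accepts (original rejects)


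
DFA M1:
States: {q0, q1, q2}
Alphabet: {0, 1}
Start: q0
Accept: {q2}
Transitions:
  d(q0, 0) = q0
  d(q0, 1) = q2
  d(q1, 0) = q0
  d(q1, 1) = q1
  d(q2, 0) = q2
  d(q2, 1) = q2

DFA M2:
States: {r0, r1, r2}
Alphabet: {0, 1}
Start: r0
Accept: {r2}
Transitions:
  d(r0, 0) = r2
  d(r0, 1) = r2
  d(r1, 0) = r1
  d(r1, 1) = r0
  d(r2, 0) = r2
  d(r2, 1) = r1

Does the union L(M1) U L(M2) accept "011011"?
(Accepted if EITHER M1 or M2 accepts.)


M1: final=q2 accepted=True
M2: final=r0 accepted=False

Yes, union accepts


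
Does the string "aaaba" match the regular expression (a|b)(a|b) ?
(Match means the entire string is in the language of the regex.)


|string| = 5; first = 'a'; last = 'a'

No, "aaaba" does not match (a|b)(a|b)


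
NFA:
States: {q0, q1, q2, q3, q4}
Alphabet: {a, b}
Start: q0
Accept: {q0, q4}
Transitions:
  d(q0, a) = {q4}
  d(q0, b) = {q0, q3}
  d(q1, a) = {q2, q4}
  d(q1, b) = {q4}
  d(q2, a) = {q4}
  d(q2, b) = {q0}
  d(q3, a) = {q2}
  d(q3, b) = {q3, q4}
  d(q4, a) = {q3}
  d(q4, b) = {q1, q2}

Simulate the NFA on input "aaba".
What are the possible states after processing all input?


Start: {q0}
  --a--> {q4}
  --a--> {q3}
  --b--> {q3, q4}
  --a--> {q2, q3}

{q2, q3}


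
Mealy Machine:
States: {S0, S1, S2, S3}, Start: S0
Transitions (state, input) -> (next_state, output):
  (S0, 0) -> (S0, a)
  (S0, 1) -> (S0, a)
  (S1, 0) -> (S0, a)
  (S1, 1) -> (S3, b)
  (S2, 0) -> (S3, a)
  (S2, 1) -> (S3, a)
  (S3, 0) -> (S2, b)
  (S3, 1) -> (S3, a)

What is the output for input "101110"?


Step-by-step:
  (S0, 1) -> (S0, a)
  (S0, 0) -> (S0, a)
  (S0, 1) -> (S0, a)
  (S0, 1) -> (S0, a)
  (S0, 1) -> (S0, a)
  (S0, 0) -> (S0, a)

"aaaaaa"


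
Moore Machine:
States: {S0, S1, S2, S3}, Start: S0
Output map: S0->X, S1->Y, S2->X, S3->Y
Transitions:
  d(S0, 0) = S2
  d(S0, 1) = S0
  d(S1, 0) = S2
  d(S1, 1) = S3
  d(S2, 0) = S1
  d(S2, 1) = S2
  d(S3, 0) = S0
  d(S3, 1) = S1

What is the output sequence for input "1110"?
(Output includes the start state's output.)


Start: S0 (output X)
  --1--> S0 (output X)
  --1--> S0 (output X)
  --1--> S0 (output X)
  --0--> S2 (output X)

"XXXXX"


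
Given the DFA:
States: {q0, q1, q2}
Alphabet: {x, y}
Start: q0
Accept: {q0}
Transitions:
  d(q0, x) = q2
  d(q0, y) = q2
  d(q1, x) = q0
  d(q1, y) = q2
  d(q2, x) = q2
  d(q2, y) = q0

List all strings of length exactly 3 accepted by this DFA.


All strings of length 3: 8 total
Accepted: 2

"xxy", "yxy"


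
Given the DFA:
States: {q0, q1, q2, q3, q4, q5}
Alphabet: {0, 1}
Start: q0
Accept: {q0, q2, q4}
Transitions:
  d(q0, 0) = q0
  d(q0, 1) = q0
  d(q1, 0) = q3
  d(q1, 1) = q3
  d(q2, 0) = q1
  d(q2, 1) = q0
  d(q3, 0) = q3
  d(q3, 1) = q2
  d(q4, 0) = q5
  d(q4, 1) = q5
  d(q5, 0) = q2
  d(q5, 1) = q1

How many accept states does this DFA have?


Accept states listed: {q0, q2, q4}
Counting: q0(1) q2(2) q4(3)

3


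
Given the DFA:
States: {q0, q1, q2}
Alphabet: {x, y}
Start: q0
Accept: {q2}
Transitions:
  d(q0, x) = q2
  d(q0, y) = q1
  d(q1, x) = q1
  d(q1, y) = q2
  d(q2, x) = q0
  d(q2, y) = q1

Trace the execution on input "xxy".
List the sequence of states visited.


Input: xxy
d(q0, x) = q2
d(q2, x) = q0
d(q0, y) = q1


q0 -> q2 -> q0 -> q1


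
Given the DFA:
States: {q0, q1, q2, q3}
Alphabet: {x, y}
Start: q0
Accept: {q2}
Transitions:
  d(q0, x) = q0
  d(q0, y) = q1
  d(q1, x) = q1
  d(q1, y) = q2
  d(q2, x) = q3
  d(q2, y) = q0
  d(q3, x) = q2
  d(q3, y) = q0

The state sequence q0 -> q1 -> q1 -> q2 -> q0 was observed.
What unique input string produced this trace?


Trace back each transition to find the symbol:
  q0 --[y]--> q1
  q1 --[x]--> q1
  q1 --[y]--> q2
  q2 --[y]--> q0

"yxyy"


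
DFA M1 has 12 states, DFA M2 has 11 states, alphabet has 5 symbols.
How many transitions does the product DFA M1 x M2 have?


Product DFA has 12 * 11 = 132 states.
Each has 5 transitions: 132 * 5 = 660

660


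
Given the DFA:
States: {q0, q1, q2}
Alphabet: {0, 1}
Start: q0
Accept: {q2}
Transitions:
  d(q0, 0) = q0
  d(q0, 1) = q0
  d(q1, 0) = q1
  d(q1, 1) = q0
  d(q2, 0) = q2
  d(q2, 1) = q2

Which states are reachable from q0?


BFS from q0:
  layer 0: {q0}

{q0}


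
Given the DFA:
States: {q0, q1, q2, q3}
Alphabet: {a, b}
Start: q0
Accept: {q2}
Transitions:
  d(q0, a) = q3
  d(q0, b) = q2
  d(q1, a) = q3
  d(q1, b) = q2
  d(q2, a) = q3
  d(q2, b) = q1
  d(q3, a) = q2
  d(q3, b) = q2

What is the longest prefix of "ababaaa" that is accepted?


Run the DFA, marking each prefix where the state is accepting:
  "" -> q0 [reject]
  "a" -> q3 [reject]
  "ab" -> q2 [accept]
  "aba" -> q3 [reject]
  "abab" -> q2 [accept]
  "ababa" -> q3 [reject]
  "ababaa" -> q2 [accept]
  "ababaaa" -> q3 [reject]

"ababaa"


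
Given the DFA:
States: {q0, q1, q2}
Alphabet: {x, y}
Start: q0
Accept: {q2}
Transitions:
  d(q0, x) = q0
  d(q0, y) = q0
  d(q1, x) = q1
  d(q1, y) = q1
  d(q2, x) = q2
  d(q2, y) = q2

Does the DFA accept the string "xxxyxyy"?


Trace: q0 -> q0 -> q0 -> q0 -> q0 -> q0 -> q0 -> q0
Final state: q0
Accept states: {q2}

No, rejected (final state q0 is not an accept state)


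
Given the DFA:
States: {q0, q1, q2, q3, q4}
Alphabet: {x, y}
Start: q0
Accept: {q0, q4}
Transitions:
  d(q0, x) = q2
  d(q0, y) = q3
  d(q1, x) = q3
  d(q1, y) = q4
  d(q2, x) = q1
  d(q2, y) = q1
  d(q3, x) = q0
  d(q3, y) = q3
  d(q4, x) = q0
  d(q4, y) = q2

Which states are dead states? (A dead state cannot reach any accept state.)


Forward reachability from each state:
  q0 -> reaches accept state q0 (live)
  q1 -> reaches accept state q0 (live)
  q2 -> reaches accept state q0 (live)
  q3 -> reaches accept state q0 (live)
  q4 -> reaches accept state q0 (live)

None (all states can reach an accept state)


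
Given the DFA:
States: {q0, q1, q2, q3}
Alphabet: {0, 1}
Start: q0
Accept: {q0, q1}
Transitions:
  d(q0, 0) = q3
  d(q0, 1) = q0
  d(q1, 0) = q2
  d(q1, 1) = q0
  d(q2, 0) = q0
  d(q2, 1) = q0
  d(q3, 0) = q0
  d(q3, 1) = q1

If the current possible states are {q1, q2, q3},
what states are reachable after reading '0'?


Apply transition on '0' from each current state:
  d(q1, 0) = q2
  d(q2, 0) = q0
  d(q3, 0) = q0

{q0, q2}


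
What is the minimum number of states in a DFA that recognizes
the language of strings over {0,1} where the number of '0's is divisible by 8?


States track (count of '0') mod 8.
Need 8 states: one per remainder 0..7; accept = remainder 0.

8


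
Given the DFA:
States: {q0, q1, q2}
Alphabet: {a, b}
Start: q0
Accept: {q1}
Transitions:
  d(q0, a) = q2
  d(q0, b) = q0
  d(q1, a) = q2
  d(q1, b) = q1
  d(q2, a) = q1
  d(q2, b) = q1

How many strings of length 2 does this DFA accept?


Enumerating all length-2 strings:
  "aa" -> q1 [accept]
  "ab" -> q1 [accept]
  "ba" -> q2 [reject]
  "bb" -> q0 [reject]

2 out of 4


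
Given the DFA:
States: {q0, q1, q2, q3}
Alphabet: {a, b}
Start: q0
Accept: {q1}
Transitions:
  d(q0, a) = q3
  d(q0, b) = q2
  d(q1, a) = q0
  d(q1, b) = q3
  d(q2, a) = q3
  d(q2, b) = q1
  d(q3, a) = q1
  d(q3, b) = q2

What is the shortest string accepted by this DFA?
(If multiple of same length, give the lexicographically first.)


BFS by string length (lex-first path to each state shown):
  len 0: q0<-""
  len 1: q2<-"b", q3<-"a"
  len 2: q1<-"aa", q2<-"ab", q3<-"ba"
Found accept state at length 2.

"aa"


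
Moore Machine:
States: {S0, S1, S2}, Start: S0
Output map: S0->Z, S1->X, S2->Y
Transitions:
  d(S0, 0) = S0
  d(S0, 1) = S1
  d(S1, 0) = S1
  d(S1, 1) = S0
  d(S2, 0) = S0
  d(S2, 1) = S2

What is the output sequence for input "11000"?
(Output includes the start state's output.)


Start: S0 (output Z)
  --1--> S1 (output X)
  --1--> S0 (output Z)
  --0--> S0 (output Z)
  --0--> S0 (output Z)
  --0--> S0 (output Z)

"ZXZZZZ"


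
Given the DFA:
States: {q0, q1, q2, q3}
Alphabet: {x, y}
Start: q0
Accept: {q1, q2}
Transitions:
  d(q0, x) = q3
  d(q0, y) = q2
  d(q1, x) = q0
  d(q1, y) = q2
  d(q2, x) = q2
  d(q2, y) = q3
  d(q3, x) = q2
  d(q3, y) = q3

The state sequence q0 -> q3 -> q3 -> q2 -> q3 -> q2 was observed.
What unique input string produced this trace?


Trace back each transition to find the symbol:
  q0 --[x]--> q3
  q3 --[y]--> q3
  q3 --[x]--> q2
  q2 --[y]--> q3
  q3 --[x]--> q2

"xyxyx"


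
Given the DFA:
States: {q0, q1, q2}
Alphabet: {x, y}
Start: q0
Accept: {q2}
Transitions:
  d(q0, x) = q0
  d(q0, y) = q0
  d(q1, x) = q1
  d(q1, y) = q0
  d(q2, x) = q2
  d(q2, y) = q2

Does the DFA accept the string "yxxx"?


Trace: q0 -> q0 -> q0 -> q0 -> q0
Final state: q0
Accept states: {q2}

No, rejected (final state q0 is not an accept state)


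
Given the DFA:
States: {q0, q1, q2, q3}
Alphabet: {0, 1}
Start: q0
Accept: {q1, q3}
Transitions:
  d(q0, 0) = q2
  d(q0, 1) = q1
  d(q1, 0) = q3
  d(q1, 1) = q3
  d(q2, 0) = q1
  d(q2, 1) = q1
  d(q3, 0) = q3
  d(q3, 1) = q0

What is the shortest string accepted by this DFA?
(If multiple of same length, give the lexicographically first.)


BFS by string length (lex-first path to each state shown):
  len 0: q0<-""
  len 1: q1<-"1", q2<-"0"
Found accept state at length 1.

"1"


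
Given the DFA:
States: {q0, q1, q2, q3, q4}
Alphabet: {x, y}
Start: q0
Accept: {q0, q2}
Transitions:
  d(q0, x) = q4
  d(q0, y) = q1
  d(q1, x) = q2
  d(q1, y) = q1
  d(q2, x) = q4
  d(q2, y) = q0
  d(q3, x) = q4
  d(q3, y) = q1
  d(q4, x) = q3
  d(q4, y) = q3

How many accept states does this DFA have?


Accept states listed: {q0, q2}
Counting: q0(1) q2(2)

2


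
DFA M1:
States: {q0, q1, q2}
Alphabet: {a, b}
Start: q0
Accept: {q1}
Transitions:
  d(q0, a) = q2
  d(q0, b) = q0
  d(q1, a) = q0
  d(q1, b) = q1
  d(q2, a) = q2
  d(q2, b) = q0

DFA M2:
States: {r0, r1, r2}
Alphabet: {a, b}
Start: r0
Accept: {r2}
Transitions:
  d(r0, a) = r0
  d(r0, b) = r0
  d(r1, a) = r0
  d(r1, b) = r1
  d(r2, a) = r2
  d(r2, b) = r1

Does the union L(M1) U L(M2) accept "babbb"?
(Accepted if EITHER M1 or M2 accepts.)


M1: final=q0 accepted=False
M2: final=r0 accepted=False

No, union rejects (neither accepts)


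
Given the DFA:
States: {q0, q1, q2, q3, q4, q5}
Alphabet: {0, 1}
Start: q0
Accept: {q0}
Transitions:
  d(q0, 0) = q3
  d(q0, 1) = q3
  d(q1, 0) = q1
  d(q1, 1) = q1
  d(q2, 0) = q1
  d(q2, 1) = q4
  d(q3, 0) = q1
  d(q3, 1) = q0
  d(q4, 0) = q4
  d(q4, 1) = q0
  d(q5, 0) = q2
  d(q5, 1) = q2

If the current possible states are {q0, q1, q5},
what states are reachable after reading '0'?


Apply transition on '0' from each current state:
  d(q0, 0) = q3
  d(q1, 0) = q1
  d(q5, 0) = q2

{q1, q2, q3}


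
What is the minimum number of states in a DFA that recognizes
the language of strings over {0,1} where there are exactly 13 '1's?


States: count = 0, 1, ..., 13 (that's 14 states), plus a dead state for count > 13.
Total: 14 + 1 = 15. Accept = count-13 state.

15


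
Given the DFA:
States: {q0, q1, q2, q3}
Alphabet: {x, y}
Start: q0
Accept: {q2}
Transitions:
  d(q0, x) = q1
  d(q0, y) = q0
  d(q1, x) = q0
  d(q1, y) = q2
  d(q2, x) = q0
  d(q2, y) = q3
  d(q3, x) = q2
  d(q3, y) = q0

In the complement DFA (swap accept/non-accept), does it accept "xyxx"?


Trace: q0 -> q1 -> q2 -> q0 -> q1
Final: q1
Original accept: {q2}
Complement: q1 is not in original accept

Yes, complement accepts (original rejects)


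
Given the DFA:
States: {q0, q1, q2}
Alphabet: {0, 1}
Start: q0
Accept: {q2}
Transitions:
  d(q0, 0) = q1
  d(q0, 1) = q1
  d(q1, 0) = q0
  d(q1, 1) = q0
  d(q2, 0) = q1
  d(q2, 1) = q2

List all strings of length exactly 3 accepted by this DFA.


All strings of length 3: 8 total
Accepted: 0

None


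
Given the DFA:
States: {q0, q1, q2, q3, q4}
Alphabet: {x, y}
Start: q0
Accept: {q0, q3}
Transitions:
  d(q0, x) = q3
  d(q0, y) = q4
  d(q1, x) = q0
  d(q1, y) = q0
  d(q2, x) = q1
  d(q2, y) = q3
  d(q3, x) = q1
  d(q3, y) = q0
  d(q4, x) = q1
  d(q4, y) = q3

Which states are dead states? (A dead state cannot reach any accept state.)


Forward reachability from each state:
  q0 -> reaches accept state q0 (live)
  q1 -> reaches accept state q0 (live)
  q2 -> reaches accept state q0 (live)
  q3 -> reaches accept state q0 (live)
  q4 -> reaches accept state q0 (live)

None (all states can reach an accept state)


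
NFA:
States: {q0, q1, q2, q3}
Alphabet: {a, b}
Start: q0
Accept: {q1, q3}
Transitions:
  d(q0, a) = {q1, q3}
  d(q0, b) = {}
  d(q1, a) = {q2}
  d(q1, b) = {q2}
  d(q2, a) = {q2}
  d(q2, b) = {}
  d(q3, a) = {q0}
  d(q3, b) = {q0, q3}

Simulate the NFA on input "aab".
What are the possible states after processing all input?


Start: {q0}
  --a--> {q1, q3}
  --a--> {q0, q2}
  --b--> {}

{} (empty set, no valid transitions)


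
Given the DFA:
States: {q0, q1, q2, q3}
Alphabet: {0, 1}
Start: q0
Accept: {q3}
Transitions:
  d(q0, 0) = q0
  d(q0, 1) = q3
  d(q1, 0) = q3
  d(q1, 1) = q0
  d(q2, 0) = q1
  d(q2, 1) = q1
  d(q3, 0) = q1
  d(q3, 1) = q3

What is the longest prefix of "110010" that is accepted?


Run the DFA, marking each prefix where the state is accepting:
  "" -> q0 [reject]
  "1" -> q3 [accept]
  "11" -> q3 [accept]
  "110" -> q1 [reject]
  "1100" -> q3 [accept]
  "11001" -> q3 [accept]
  "110010" -> q1 [reject]

"11001"


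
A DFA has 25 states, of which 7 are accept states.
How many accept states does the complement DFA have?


Complement swaps accept and non-accept states.
25 - 7 = 18

18


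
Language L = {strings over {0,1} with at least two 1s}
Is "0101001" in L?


count('1') = 3

Yes, "0101001" is in L


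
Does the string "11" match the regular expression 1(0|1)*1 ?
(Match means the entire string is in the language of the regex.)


|string| = 2; first = '1'; last = '1'

Yes, "11" matches 1(0|1)*1


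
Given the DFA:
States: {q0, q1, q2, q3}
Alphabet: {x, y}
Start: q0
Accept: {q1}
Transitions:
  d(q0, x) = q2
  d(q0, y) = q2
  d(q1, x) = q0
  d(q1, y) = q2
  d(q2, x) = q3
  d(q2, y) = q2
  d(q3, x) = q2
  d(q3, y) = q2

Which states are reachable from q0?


BFS from q0:
  layer 0: {q0}
  layer 1: {q2}
  layer 2: {q3}

{q0, q2, q3}


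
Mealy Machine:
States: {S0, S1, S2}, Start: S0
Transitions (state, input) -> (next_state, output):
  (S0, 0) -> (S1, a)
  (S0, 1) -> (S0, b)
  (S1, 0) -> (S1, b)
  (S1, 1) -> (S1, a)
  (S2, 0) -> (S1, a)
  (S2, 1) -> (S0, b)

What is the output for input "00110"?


Step-by-step:
  (S0, 0) -> (S1, a)
  (S1, 0) -> (S1, b)
  (S1, 1) -> (S1, a)
  (S1, 1) -> (S1, a)
  (S1, 0) -> (S1, b)

"abaab"


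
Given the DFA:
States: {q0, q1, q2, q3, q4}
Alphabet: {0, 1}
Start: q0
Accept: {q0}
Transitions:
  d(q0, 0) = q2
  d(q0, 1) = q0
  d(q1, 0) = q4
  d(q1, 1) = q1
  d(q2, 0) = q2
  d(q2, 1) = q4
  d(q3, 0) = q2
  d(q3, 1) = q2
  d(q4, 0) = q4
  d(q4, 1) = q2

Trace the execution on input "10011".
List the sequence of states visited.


Input: 10011
d(q0, 1) = q0
d(q0, 0) = q2
d(q2, 0) = q2
d(q2, 1) = q4
d(q4, 1) = q2


q0 -> q0 -> q2 -> q2 -> q4 -> q2


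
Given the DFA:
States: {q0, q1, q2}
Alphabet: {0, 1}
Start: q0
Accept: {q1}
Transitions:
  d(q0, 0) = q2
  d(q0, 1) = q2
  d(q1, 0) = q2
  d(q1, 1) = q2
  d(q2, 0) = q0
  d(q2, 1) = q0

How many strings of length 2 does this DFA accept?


Enumerating all length-2 strings:
  "00" -> q0 [reject]
  "01" -> q0 [reject]
  "10" -> q0 [reject]
  "11" -> q0 [reject]

0 out of 4


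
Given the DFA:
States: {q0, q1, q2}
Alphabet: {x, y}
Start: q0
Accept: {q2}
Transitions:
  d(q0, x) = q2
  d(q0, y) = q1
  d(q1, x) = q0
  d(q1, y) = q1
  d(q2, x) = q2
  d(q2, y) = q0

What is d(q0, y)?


Looking up transition d(q0, y)

q1


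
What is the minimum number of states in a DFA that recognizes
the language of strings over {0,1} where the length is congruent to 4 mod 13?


States track (length) mod 13.
Need 13 states: one per remainder 0..12; accept = remainder 4.

13


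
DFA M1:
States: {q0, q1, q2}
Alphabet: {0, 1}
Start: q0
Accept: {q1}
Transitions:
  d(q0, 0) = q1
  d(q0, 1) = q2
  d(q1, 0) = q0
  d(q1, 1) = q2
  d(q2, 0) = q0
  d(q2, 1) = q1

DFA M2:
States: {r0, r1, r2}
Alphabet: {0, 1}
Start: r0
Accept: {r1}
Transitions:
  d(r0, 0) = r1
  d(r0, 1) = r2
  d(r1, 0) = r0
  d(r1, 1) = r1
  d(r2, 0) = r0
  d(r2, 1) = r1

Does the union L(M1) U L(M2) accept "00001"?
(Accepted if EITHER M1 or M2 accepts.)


M1: final=q2 accepted=False
M2: final=r2 accepted=False

No, union rejects (neither accepts)


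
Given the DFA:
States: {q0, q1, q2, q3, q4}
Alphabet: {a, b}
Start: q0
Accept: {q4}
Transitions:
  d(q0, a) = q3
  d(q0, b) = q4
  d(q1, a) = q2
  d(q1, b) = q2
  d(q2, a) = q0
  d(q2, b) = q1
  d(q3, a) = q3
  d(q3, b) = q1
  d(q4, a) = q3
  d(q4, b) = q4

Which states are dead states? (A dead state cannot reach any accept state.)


Forward reachability from each state:
  q0 -> reaches accept state q4 (live)
  q1 -> reaches accept state q4 (live)
  q2 -> reaches accept state q4 (live)
  q3 -> reaches accept state q4 (live)
  q4 -> reaches accept state q4 (live)

None (all states can reach an accept state)


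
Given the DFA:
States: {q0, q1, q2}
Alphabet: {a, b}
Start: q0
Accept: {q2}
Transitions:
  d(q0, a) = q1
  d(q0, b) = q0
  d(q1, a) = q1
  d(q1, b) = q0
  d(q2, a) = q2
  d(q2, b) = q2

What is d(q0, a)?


Looking up transition d(q0, a)

q1


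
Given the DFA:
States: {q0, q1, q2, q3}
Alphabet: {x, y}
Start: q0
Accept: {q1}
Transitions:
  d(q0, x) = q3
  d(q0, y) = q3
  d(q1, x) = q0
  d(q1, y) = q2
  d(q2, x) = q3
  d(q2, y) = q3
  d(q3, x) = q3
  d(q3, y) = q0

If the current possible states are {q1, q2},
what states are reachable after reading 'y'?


Apply transition on 'y' from each current state:
  d(q1, y) = q2
  d(q2, y) = q3

{q2, q3}


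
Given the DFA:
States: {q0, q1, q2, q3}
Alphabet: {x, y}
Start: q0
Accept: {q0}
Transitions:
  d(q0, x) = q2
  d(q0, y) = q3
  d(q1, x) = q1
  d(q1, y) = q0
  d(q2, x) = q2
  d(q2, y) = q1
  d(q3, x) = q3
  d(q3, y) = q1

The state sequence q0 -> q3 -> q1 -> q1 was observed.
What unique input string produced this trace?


Trace back each transition to find the symbol:
  q0 --[y]--> q3
  q3 --[y]--> q1
  q1 --[x]--> q1

"yyx"


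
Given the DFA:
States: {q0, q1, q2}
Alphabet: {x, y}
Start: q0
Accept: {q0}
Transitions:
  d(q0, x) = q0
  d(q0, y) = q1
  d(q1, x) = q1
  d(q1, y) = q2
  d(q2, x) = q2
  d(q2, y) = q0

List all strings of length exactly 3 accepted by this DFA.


All strings of length 3: 8 total
Accepted: 2

"xxx", "yyy"


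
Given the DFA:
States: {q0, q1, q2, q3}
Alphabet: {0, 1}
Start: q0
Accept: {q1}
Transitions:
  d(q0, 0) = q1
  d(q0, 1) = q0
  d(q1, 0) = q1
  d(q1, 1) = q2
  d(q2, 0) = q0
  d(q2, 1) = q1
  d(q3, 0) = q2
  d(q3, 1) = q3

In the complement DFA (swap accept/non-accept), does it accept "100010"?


Trace: q0 -> q0 -> q1 -> q1 -> q1 -> q2 -> q0
Final: q0
Original accept: {q1}
Complement: q0 is not in original accept

Yes, complement accepts (original rejects)


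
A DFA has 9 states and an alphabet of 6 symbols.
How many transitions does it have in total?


Each state has exactly one transition per symbol.
9 * 6 = 54

54


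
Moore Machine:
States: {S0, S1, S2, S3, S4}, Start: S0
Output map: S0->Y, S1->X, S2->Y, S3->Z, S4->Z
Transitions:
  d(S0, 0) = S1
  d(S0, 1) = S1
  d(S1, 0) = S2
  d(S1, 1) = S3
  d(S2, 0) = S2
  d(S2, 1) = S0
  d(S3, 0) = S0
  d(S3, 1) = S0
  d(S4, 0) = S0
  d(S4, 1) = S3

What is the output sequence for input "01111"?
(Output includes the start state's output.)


Start: S0 (output Y)
  --0--> S1 (output X)
  --1--> S3 (output Z)
  --1--> S0 (output Y)
  --1--> S1 (output X)
  --1--> S3 (output Z)

"YXZYXZ"


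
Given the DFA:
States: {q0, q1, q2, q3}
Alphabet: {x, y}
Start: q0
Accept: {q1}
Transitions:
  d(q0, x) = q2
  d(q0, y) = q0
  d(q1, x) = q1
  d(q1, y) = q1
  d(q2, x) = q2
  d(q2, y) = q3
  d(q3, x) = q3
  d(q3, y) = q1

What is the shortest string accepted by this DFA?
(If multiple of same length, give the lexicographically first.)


BFS by string length (lex-first path to each state shown):
  len 0: q0<-""
  len 1: q0<-"y", q2<-"x"
  len 2: q0<-"yy", q2<-"xx", q3<-"xy"
  len 3: q0<-"yyy", q1<-"xyy", q2<-"xxx", q3<-"xxy"
Found accept state at length 3.

"xyy"


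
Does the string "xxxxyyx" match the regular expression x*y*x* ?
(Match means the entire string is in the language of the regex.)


|string| = 7; first = 'x'; last = 'x'

Yes, "xxxxyyx" matches x*y*x*


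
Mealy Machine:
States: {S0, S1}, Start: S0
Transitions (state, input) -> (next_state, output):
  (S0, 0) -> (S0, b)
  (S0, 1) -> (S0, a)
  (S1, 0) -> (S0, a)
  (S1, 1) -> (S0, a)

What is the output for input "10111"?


Step-by-step:
  (S0, 1) -> (S0, a)
  (S0, 0) -> (S0, b)
  (S0, 1) -> (S0, a)
  (S0, 1) -> (S0, a)
  (S0, 1) -> (S0, a)

"abaaa"


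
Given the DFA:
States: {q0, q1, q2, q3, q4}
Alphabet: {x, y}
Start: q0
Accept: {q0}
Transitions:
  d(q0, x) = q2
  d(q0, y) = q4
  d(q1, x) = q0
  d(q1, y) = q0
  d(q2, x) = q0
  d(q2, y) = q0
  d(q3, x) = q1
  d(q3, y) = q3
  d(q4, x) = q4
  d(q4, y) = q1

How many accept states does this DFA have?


Accept states listed: {q0}
Counting: q0(1)

1


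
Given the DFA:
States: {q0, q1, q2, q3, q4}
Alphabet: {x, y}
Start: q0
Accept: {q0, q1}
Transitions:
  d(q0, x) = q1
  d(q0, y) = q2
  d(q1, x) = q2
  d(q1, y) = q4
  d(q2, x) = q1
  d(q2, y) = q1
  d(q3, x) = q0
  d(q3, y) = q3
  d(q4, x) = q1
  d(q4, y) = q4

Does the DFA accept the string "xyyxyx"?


Trace: q0 -> q1 -> q4 -> q4 -> q1 -> q4 -> q1
Final state: q1
Accept states: {q0, q1}

Yes, accepted (final state q1 is an accept state)


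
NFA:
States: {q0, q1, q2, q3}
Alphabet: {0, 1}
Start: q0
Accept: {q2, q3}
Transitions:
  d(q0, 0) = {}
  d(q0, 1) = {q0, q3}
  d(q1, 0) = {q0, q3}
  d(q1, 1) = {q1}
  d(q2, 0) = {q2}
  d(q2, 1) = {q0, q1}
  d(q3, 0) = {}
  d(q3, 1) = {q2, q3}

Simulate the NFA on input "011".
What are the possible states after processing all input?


Start: {q0}
  --0--> {}
  --1--> {}
  --1--> {}

{} (empty set, no valid transitions)


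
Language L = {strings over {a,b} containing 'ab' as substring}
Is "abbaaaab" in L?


'ab' occurs at index 0

Yes, "abbaaaab" is in L


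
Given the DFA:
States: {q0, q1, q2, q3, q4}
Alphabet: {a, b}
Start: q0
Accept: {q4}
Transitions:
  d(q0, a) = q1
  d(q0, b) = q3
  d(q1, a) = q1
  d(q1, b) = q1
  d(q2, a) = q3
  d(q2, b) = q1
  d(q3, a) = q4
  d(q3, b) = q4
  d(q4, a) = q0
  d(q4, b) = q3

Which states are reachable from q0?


BFS from q0:
  layer 0: {q0}
  layer 1: {q1, q3}
  layer 2: {q4}

{q0, q1, q3, q4}


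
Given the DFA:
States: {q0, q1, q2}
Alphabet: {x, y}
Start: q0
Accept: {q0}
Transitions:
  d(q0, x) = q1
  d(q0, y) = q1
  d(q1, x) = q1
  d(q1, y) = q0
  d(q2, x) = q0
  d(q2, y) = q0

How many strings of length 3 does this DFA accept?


Enumerating all length-3 strings:
  "xxx" -> q1 [reject]
  "xxy" -> q0 [accept]
  "xyx" -> q1 [reject]
  "xyy" -> q1 [reject]
  "yxx" -> q1 [reject]
  "yxy" -> q0 [accept]
  "yyx" -> q1 [reject]
  "yyy" -> q1 [reject]

2 out of 8


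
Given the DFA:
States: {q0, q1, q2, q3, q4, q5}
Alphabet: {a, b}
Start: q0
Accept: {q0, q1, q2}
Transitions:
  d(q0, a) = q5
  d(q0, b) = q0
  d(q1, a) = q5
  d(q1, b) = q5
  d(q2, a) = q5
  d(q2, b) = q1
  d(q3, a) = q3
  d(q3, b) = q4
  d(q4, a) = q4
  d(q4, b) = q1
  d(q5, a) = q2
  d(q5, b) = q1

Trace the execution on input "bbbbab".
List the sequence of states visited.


Input: bbbbab
d(q0, b) = q0
d(q0, b) = q0
d(q0, b) = q0
d(q0, b) = q0
d(q0, a) = q5
d(q5, b) = q1


q0 -> q0 -> q0 -> q0 -> q0 -> q5 -> q1


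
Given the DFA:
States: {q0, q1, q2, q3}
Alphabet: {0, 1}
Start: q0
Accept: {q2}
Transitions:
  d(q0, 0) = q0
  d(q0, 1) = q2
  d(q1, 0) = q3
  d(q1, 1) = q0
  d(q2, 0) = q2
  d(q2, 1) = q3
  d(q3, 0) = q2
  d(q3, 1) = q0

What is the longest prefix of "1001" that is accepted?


Run the DFA, marking each prefix where the state is accepting:
  "" -> q0 [reject]
  "1" -> q2 [accept]
  "10" -> q2 [accept]
  "100" -> q2 [accept]
  "1001" -> q3 [reject]

"100"


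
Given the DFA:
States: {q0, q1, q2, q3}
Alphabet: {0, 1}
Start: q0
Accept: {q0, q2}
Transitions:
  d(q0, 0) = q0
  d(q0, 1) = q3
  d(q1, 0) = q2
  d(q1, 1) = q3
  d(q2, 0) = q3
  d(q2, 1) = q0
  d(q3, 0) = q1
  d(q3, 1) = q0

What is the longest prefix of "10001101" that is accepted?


Run the DFA, marking each prefix where the state is accepting:
  "" -> q0 [accept]
  "1" -> q3 [reject]
  "10" -> q1 [reject]
  "100" -> q2 [accept]
  "1000" -> q3 [reject]
  "10001" -> q0 [accept]
  "100011" -> q3 [reject]
  "1000110" -> q1 [reject]
  "10001101" -> q3 [reject]

"10001"


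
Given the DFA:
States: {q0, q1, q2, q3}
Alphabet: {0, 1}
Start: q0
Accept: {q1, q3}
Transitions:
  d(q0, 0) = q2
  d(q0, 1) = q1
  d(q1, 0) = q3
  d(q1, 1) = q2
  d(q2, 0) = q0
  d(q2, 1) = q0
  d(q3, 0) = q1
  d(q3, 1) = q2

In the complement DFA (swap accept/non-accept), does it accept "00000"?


Trace: q0 -> q2 -> q0 -> q2 -> q0 -> q2
Final: q2
Original accept: {q1, q3}
Complement: q2 is not in original accept

Yes, complement accepts (original rejects)


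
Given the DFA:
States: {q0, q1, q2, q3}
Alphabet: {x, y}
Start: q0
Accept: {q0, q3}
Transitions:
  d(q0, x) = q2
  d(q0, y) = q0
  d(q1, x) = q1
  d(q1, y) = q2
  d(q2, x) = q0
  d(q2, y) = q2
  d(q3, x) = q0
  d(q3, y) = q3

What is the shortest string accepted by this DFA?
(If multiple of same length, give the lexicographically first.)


BFS by string length (lex-first path to each state shown):
  len 0: q0<-""
Found accept state at length 0.

"" (empty string)


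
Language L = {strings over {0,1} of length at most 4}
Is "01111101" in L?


length = 8

No, "01111101" is not in L


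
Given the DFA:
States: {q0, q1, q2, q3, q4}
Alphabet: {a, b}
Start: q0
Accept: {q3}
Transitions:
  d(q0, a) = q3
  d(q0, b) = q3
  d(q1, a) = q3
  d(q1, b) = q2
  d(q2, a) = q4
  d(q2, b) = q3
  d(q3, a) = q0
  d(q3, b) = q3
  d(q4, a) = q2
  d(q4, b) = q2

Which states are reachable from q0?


BFS from q0:
  layer 0: {q0}
  layer 1: {q3}

{q0, q3}


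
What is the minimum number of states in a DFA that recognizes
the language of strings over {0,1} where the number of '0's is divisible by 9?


States track (count of '0') mod 9.
Need 9 states: one per remainder 0..8; accept = remainder 0.

9


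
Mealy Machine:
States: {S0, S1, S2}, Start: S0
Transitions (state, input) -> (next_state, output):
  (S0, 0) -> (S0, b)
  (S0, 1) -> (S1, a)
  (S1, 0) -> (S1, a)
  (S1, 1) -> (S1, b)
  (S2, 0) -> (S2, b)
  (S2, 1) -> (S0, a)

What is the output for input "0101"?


Step-by-step:
  (S0, 0) -> (S0, b)
  (S0, 1) -> (S1, a)
  (S1, 0) -> (S1, a)
  (S1, 1) -> (S1, b)

"baab"


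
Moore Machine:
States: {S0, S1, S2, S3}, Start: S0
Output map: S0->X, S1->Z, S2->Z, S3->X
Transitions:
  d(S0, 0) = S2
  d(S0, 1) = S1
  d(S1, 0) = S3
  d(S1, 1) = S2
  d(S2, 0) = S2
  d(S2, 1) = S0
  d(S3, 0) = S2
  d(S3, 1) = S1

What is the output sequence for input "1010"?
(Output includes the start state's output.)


Start: S0 (output X)
  --1--> S1 (output Z)
  --0--> S3 (output X)
  --1--> S1 (output Z)
  --0--> S3 (output X)

"XZXZX"


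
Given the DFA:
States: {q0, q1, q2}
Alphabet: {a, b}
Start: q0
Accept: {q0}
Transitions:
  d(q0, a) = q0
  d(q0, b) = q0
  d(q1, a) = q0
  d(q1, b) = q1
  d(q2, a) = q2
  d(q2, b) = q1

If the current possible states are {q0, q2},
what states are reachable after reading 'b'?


Apply transition on 'b' from each current state:
  d(q0, b) = q0
  d(q2, b) = q1

{q0, q1}


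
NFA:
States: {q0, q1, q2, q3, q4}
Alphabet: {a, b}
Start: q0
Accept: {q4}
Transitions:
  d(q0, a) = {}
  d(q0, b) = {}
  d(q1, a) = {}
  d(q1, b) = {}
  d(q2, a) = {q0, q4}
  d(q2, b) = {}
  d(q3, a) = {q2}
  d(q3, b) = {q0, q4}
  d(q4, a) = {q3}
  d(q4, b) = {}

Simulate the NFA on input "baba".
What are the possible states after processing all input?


Start: {q0}
  --b--> {}
  --a--> {}
  --b--> {}
  --a--> {}

{} (empty set, no valid transitions)


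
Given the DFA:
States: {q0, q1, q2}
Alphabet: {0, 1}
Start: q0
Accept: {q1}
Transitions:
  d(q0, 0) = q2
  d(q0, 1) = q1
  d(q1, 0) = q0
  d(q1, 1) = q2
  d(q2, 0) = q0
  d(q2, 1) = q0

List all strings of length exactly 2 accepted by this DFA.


All strings of length 2: 4 total
Accepted: 0

None


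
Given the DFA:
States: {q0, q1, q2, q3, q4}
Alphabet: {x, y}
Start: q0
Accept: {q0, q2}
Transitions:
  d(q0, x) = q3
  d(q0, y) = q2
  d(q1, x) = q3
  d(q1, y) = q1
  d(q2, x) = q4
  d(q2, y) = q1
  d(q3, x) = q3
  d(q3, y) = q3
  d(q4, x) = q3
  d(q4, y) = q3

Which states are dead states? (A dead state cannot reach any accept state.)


Forward reachability from each state:
  q0 -> reaches accept state q0 (live)
  q1 -> reaches {q1, q3}, no accept state (dead)
  q2 -> reaches accept state q2 (live)
  q3 -> reaches {q3}, no accept state (dead)
  q4 -> reaches {q3, q4}, no accept state (dead)

{q1, q3, q4}


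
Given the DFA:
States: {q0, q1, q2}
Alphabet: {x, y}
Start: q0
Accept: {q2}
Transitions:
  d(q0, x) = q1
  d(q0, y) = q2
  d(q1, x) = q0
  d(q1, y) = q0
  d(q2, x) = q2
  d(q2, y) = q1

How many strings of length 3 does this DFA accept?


Enumerating all length-3 strings:
  "xxx" -> q1 [reject]
  "xxy" -> q2 [accept]
  "xyx" -> q1 [reject]
  "xyy" -> q2 [accept]
  "yxx" -> q2 [accept]
  "yxy" -> q1 [reject]
  "yyx" -> q0 [reject]
  "yyy" -> q0 [reject]

3 out of 8


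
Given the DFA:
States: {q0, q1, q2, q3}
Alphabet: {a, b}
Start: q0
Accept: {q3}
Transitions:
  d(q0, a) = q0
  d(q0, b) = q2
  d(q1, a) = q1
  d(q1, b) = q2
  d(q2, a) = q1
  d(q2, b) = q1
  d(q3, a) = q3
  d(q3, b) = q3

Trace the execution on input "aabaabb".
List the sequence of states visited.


Input: aabaabb
d(q0, a) = q0
d(q0, a) = q0
d(q0, b) = q2
d(q2, a) = q1
d(q1, a) = q1
d(q1, b) = q2
d(q2, b) = q1


q0 -> q0 -> q0 -> q2 -> q1 -> q1 -> q2 -> q1


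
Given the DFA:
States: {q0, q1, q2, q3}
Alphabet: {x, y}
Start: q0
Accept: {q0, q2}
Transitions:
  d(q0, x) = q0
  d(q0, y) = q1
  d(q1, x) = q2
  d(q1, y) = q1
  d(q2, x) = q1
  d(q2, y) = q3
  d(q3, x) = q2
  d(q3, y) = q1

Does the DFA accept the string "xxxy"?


Trace: q0 -> q0 -> q0 -> q0 -> q1
Final state: q1
Accept states: {q0, q2}

No, rejected (final state q1 is not an accept state)


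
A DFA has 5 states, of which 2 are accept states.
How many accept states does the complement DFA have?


Complement swaps accept and non-accept states.
5 - 2 = 3

3


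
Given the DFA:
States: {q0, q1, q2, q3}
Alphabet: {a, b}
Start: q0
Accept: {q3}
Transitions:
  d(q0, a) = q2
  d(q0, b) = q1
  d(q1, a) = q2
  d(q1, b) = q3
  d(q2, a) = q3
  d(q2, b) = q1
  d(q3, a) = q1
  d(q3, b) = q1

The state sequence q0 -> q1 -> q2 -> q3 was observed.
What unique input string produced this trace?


Trace back each transition to find the symbol:
  q0 --[b]--> q1
  q1 --[a]--> q2
  q2 --[a]--> q3

"baa"


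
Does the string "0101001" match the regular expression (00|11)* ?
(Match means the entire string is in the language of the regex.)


|string| = 7; first = '0'; last = '1'

No, "0101001" does not match (00|11)*


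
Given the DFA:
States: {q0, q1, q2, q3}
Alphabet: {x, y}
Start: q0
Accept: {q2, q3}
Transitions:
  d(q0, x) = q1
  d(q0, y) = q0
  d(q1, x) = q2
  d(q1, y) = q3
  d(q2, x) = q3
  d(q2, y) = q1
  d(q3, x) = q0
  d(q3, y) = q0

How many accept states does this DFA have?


Accept states listed: {q2, q3}
Counting: q2(1) q3(2)

2


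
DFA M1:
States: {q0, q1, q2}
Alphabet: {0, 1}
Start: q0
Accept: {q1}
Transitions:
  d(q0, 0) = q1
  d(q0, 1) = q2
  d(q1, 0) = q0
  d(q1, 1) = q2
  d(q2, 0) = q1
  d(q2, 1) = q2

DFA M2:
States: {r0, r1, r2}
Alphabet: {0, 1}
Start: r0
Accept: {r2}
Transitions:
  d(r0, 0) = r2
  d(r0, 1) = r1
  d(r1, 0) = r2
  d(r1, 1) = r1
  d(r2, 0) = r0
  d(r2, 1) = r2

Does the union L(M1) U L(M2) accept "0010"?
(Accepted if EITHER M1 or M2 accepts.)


M1: final=q1 accepted=True
M2: final=r2 accepted=True

Yes, union accepts


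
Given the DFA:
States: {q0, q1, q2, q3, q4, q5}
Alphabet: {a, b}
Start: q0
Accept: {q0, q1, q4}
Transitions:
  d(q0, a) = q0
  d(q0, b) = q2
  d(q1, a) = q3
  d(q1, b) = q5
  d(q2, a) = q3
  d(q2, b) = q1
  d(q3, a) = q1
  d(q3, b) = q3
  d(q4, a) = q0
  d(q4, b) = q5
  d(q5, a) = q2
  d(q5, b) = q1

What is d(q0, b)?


Looking up transition d(q0, b)

q2


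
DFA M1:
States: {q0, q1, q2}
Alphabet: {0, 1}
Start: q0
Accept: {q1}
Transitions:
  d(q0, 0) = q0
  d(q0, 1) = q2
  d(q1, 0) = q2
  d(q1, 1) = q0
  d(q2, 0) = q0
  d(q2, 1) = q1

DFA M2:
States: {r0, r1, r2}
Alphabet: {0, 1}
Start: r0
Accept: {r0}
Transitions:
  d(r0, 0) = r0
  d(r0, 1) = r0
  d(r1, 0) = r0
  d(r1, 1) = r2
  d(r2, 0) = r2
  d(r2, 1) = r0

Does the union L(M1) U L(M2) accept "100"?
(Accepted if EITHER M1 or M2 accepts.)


M1: final=q0 accepted=False
M2: final=r0 accepted=True

Yes, union accepts


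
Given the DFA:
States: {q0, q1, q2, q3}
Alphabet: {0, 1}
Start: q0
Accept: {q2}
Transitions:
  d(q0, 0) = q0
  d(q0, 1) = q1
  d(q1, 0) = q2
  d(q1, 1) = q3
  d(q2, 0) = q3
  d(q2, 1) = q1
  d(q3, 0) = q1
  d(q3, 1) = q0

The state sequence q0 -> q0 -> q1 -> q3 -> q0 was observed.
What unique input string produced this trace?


Trace back each transition to find the symbol:
  q0 --[0]--> q0
  q0 --[1]--> q1
  q1 --[1]--> q3
  q3 --[1]--> q0

"0111"


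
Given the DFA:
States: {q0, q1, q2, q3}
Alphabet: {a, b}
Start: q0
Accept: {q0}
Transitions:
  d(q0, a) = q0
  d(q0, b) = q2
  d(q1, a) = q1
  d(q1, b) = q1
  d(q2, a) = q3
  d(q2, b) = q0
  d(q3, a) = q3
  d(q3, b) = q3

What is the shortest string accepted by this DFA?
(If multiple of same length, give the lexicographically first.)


BFS by string length (lex-first path to each state shown):
  len 0: q0<-""
Found accept state at length 0.

"" (empty string)


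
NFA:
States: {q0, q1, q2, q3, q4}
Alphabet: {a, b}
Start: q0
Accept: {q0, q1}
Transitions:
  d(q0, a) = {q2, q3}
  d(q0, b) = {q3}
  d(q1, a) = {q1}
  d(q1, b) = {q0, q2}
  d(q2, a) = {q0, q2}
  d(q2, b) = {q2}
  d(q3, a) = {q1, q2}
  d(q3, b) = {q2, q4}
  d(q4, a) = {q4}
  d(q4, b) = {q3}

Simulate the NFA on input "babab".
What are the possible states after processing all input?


Start: {q0}
  --b--> {q3}
  --a--> {q1, q2}
  --b--> {q0, q2}
  --a--> {q0, q2, q3}
  --b--> {q2, q3, q4}

{q2, q3, q4}


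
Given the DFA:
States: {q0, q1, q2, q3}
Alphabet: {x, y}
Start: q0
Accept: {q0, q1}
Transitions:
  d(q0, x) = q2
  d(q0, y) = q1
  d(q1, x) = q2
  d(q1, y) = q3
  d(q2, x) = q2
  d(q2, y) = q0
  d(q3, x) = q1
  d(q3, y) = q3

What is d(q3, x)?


Looking up transition d(q3, x)

q1


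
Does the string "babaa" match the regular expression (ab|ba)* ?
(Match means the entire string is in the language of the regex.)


|string| = 5; first = 'b'; last = 'a'

No, "babaa" does not match (ab|ba)*


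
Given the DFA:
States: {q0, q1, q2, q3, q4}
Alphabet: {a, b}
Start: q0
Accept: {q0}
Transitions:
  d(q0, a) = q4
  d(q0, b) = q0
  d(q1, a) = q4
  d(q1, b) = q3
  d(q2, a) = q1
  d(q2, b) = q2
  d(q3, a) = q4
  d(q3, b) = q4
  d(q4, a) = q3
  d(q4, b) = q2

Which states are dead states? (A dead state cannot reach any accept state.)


Forward reachability from each state:
  q0 -> reaches accept state q0 (live)
  q1 -> reaches {q1, q2, q3, q4}, no accept state (dead)
  q2 -> reaches {q1, q2, q3, q4}, no accept state (dead)
  q3 -> reaches {q1, q2, q3, q4}, no accept state (dead)
  q4 -> reaches {q1, q2, q3, q4}, no accept state (dead)

{q1, q2, q3, q4}


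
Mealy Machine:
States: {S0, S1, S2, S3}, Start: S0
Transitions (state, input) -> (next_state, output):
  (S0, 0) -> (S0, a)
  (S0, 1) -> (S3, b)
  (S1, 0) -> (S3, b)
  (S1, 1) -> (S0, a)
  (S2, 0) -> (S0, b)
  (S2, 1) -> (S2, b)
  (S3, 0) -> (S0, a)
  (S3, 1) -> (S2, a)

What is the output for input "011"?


Step-by-step:
  (S0, 0) -> (S0, a)
  (S0, 1) -> (S3, b)
  (S3, 1) -> (S2, a)

"aba"


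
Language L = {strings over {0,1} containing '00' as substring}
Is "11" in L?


'00' does not occur

No, "11" is not in L


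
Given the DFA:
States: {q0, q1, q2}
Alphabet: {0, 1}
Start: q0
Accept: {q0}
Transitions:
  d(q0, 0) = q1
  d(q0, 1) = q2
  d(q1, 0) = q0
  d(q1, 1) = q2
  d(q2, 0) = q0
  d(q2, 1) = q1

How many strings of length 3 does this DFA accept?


Enumerating all length-3 strings:
  "000" -> q1 [reject]
  "001" -> q2 [reject]
  "010" -> q0 [accept]
  "011" -> q1 [reject]
  "100" -> q1 [reject]
  "101" -> q2 [reject]
  "110" -> q0 [accept]
  "111" -> q2 [reject]

2 out of 8


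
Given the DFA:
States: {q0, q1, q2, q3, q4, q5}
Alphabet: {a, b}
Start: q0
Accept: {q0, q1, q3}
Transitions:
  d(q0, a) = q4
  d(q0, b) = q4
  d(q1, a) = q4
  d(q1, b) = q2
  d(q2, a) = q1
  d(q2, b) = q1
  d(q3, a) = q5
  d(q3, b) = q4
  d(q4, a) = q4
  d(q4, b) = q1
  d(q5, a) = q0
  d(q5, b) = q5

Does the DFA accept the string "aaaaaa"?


Trace: q0 -> q4 -> q4 -> q4 -> q4 -> q4 -> q4
Final state: q4
Accept states: {q0, q1, q3}

No, rejected (final state q4 is not an accept state)


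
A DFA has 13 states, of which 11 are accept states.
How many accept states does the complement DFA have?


Complement swaps accept and non-accept states.
13 - 11 = 2

2


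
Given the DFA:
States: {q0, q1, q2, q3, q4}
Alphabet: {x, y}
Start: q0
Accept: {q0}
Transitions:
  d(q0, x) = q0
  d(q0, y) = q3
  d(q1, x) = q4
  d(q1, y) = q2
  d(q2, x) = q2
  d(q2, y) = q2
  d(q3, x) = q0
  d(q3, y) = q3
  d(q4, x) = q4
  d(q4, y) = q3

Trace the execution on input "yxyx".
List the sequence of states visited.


Input: yxyx
d(q0, y) = q3
d(q3, x) = q0
d(q0, y) = q3
d(q3, x) = q0


q0 -> q3 -> q0 -> q3 -> q0


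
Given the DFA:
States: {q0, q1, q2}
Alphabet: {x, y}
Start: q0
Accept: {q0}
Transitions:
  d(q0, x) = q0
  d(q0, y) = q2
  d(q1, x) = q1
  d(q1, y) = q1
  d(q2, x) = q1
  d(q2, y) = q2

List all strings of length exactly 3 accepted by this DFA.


All strings of length 3: 8 total
Accepted: 1

"xxx"


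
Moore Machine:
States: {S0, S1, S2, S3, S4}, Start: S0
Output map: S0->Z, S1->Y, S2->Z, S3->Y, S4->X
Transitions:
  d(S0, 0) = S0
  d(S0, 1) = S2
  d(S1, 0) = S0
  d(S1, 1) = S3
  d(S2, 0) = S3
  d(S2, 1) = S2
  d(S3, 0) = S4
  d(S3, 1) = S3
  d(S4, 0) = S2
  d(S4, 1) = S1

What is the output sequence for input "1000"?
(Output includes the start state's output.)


Start: S0 (output Z)
  --1--> S2 (output Z)
  --0--> S3 (output Y)
  --0--> S4 (output X)
  --0--> S2 (output Z)

"ZZYXZ"


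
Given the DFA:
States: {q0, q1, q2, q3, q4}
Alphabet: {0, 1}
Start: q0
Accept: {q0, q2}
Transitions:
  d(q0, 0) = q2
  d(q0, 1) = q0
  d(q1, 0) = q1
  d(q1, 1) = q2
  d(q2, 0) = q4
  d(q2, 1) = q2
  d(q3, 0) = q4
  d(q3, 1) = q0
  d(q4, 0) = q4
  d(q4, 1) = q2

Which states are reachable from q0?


BFS from q0:
  layer 0: {q0}
  layer 1: {q2}
  layer 2: {q4}

{q0, q2, q4}


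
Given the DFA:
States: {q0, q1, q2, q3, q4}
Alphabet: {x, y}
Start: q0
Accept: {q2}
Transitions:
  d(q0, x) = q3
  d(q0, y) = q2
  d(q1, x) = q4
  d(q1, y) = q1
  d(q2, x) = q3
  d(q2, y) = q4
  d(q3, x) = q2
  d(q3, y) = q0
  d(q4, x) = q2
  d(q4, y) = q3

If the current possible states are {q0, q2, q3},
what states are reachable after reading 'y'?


Apply transition on 'y' from each current state:
  d(q0, y) = q2
  d(q2, y) = q4
  d(q3, y) = q0

{q0, q2, q4}


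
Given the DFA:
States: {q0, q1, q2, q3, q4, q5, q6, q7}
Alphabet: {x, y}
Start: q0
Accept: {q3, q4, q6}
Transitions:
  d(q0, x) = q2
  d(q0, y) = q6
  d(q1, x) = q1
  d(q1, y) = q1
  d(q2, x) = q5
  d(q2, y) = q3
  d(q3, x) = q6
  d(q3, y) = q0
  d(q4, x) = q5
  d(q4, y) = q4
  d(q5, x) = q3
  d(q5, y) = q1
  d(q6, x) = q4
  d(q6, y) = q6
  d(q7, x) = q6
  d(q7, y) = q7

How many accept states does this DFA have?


Accept states listed: {q3, q4, q6}
Counting: q3(1) q4(2) q6(3)

3
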